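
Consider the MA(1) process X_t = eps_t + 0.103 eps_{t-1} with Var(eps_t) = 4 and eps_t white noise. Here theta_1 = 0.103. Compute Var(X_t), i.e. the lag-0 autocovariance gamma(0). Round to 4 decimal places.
\gamma(0) = 4.0424

For an MA(q) process X_t = eps_t + sum_i theta_i eps_{t-i} with
Var(eps_t) = sigma^2, the variance is
  gamma(0) = sigma^2 * (1 + sum_i theta_i^2).
  sum_i theta_i^2 = (0.103)^2 = 0.010609.
  gamma(0) = 4 * (1 + 0.010609) = 4 * 1.010609 = 4.042436, which rounds to 4.0424.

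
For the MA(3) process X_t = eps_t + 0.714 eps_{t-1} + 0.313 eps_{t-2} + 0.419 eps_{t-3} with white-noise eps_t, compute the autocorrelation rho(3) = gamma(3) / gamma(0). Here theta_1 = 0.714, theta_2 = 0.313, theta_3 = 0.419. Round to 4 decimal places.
\rho(3) = 0.2350

For an MA(q) process with theta_0 = 1, the autocovariance is
  gamma(k) = sigma^2 * sum_{i=0..q-k} theta_i * theta_{i+k},
and rho(k) = gamma(k) / gamma(0). Sigma^2 cancels.
  numerator   = (1)*(0.419) = 0.419.
  denominator = (1)^2 + (0.714)^2 + (0.313)^2 + (0.419)^2 = 1.783326.
  rho(3) = 0.419 / 1.783326 = 0.2350.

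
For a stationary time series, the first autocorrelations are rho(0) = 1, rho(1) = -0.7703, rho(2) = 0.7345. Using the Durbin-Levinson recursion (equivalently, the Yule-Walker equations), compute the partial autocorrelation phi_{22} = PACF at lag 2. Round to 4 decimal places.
\phi_{22} = 0.3471

The PACF at lag k is phi_{kk}, the last component of the solution
to the Yule-Walker system G_k phi = r_k where
  (G_k)_{ij} = rho(|i - j|), (r_k)_i = rho(i), i,j = 1..k.
Equivalently, Durbin-Levinson gives phi_{kk} iteratively:
  phi_{11} = rho(1)
  phi_{kk} = [rho(k) - sum_{j=1..k-1} phi_{k-1,j} rho(k-j)]
            / [1 - sum_{j=1..k-1} phi_{k-1,j} rho(j)],
  phi_{k,j} = phi_{k-1,j} - phi_{kk} phi_{k-1,k-j},  j = 1..k-1.
Step k = 1:
  phi_11 = rho(1) = -0.7703.
Step k = 2:
  phi_22 = [rho(2) - phi_11 rho(1)] / [1 - phi_11 rho(1)] = [0.7345 - (-0.7703)(-0.7703)] / [1 - (-0.7703)(-0.7703)]
         = 0.14113791 / 0.40663791 = 0.3471.
Therefore phi_{22} = 0.3471.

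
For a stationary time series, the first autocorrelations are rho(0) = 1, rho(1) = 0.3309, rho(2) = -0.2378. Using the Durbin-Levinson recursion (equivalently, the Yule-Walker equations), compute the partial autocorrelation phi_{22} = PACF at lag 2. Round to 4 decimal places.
\phi_{22} = -0.3900

The PACF at lag k is phi_{kk}, the last component of the solution
to the Yule-Walker system G_k phi = r_k where
  (G_k)_{ij} = rho(|i - j|), (r_k)_i = rho(i), i,j = 1..k.
Equivalently, Durbin-Levinson gives phi_{kk} iteratively:
  phi_{11} = rho(1)
  phi_{kk} = [rho(k) - sum_{j=1..k-1} phi_{k-1,j} rho(k-j)]
            / [1 - sum_{j=1..k-1} phi_{k-1,j} rho(j)],
  phi_{k,j} = phi_{k-1,j} - phi_{kk} phi_{k-1,k-j},  j = 1..k-1.
Step k = 1:
  phi_11 = rho(1) = 0.3309.
Step k = 2:
  phi_22 = [rho(2) - phi_11 rho(1)] / [1 - phi_11 rho(1)] = [-0.2378 - (0.3309)(0.3309)] / [1 - (0.3309)(0.3309)]
         = -0.34729481 / 0.89050519 = -0.39.
Therefore phi_{22} = -0.3900.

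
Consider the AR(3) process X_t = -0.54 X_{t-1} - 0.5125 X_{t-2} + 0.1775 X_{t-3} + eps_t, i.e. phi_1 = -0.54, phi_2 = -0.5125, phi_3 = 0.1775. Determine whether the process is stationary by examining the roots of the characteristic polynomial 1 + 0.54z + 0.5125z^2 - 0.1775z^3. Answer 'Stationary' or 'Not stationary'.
\text{Stationary}

The AR(p) characteristic polynomial is P(z) = 1 + 0.54z + 0.5125z^2 - 0.1775z^3.
Stationarity requires all roots to lie outside the unit circle, i.e. |z| > 1 for every root.
Degree 3: look for a simple real root z0 first, then factor out (1 - z/z0) and solve the remaining quadratic.
Testing z0 = 4: P(4) = 1 + (0.54)(4) + (0.5125)(4)^2 + (-0.1775)(4)^3
  = 1 + (2.16) + (8.2) + (-11.36) = 0.  So z_0 = 4 is a root, |z_0| = 4.
Divide out the factor (1 - 0.25 z) = (1 - z/z0) (since 1/z0 = 0.25):
  P(z) = (1 - 0.25 z)(1 + (0.79) z + (0.71) z^2)
  [check: z-coef 0.79 - (0.25) = 0.54; z^2-coef 0.71 - (0.25)(0.79) = 0.5125; z^3-coef -(0.25)(0.71) = -0.1775.]
Remaining roots from the quadratic factor 1 + (0.79) z + (0.71) z^2:
  Set 1 + (0.79) z + (0.71) z^2 = 0, i.e. a z^2 + b z + c = 0 with a = 0.71, b = 0.79, c = 1.
  Discriminant D = b^2 - 4ac = (0.79)^2 - 4*(0.71)*1 = 0.6241 - (2.84) = -2.2159.
  D < 0, so the roots are the complex-conjugate pair z = (-b +/- i sqrt(-D)) / (2a) = -0.5563 +/- 1.0483i.
  For a conjugate pair |z|^2 = z * conj(z) = (product of roots) = c/a = 1/(0.71) = 1.408451, so |z| = sqrt(1.408451) = 1.1868 for both roots.
Moduli of all roots: 4.0000, 1.1868, 1.1868.
All moduli strictly greater than 1? Yes.
Verdict: Stationary.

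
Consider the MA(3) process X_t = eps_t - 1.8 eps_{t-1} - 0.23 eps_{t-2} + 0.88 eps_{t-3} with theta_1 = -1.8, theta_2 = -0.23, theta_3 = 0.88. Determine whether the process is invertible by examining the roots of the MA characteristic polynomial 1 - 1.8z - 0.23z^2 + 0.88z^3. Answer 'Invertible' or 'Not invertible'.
\text{Not invertible}

The MA(q) characteristic polynomial is P(z) = 1 - 1.8z - 0.23z^2 + 0.88z^3.
Invertibility requires all roots to lie outside the unit circle, i.e. |z| > 1 for every root.
Degree 3: look for a simple real root z0 first, then factor out (1 - z/z0) and solve the remaining quadratic.
Testing z0 = 0.625: P(0.625) = 1 + (-1.8)(0.625) + (-0.23)(0.625)^2 + (0.88)(0.625)^3
  = 1 + (-1.125) + (-0.089844) + (0.214844) = 0.  So z_0 = 0.625 is a root, |z_0| = 0.625.
Divide out the factor (1 - 1.6 z) = (1 - z/z0) (since 1/z0 = 1.6):
  P(z) = (1 - 1.6 z)(1 + (-0.2) z + (-0.55) z^2)
  [check: z-coef -0.2 - (1.6) = -1.8; z^2-coef -0.55 - (1.6)(-0.2) = -0.23; z^3-coef -(1.6)(-0.55) = 0.88.]
Remaining roots from the quadratic factor 1 + (-0.2) z + (-0.55) z^2:
  Set 1 + (-0.2) z + (-0.55) z^2 = 0, i.e. a z^2 + b z + c = 0 with a = -0.55, b = -0.2, c = 1.
  Discriminant D = b^2 - 4ac = (-0.2)^2 - 4*(-0.55)*1 = 0.04 - (-2.2) = 2.24.
  D >= 0, so the roots are real: z = (-b +/- sqrt(D)) / (2a) = (0.2 +/- 1.496663) / (-1.1).
    z_1 = (0.2 + 1.496663) / (-1.1) = -1.5424,   |z_1| = 1.5424.
    z_2 = (0.2 - 1.496663) / (-1.1) = 1.1788,   |z_2| = 1.1788.
Moduli of all roots: 0.6250, 1.5424, 1.1788.
All moduli strictly greater than 1? No.
Verdict: Not invertible.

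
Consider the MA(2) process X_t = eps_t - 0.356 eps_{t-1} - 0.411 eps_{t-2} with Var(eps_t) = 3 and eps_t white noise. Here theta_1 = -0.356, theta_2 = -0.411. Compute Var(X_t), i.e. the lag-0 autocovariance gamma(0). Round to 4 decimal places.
\gamma(0) = 3.8870

For an MA(q) process X_t = eps_t + sum_i theta_i eps_{t-i} with
Var(eps_t) = sigma^2, the variance is
  gamma(0) = sigma^2 * (1 + sum_i theta_i^2).
  sum_i theta_i^2 = (-0.356)^2 + (-0.411)^2 = 0.126736 + 0.168921 = 0.295657.
  gamma(0) = 3 * (1 + 0.295657) = 3 * 1.295657 = 3.886971, which rounds to 3.8870.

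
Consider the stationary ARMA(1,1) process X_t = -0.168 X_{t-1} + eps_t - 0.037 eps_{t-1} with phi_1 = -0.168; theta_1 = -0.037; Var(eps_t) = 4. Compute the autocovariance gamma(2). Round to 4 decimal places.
\gamma(2) = 0.1426

Multiply the model equation by X_{t-k} and take expectations. With theta_0 = psi_0 = 1 and psi_j the MA(infinity) weights, this gives
  gamma(k) - sum_i phi_i gamma(k-i) = c_k,
  c_k = sigma^2 * sum_{j=k..q} theta_j psi_{j-k}   (c_k = 0 for k > q),
using gamma(-m) = gamma(m).
psi-weights needed (psi_j = theta_j + sum_i phi_i psi_{j-i}):
  psi_1 = theta_1 + phi_1 = -0.037 + (-0.168) = -0.205
Right-hand sides:
  c_0 = sigma^2 (1 + theta_1 psi_1) = 4 * (1 + (-0.037)(-0.205)) = 4 * 1.007585 = 4.03034
  c_1 = sigma^2 theta_1 = 4 * (-0.037) = -0.148
  c_2 = 0
Equations for k = 0 and k = 1 (AR order 1):
  gamma(0) = phi_1 gamma(1) + c_0
  gamma(1) = phi_1 gamma(0) + c_1
Substituting the second into the first: gamma(0) (1 - phi_1^2) = c_0 + phi_1 c_1, so
  gamma(0) = (c_0 + phi_1 c_1) / (1 - phi_1^2) = (4.03034 + (-0.168)(-0.148)) / (1 - (-0.168)^2) = 4.055204 / 0.971776 = 4.172982.
  gamma(1) = phi_1 gamma(0) + c_1 = (-0.168)(4.172982) + (-0.148) = -0.849061.
For k = 2 (> q): gamma(2) = phi_1 gamma(1) = (-0.168)(-0.849061) = 0.142642.
Therefore gamma(2) = 0.1426 (to 4 decimal places).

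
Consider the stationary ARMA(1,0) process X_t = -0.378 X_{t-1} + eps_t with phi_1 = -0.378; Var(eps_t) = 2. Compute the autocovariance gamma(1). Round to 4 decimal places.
\gamma(1) = -0.8820

Multiply the model equation by X_{t-k} and take expectations. With theta_0 = psi_0 = 1 and psi_j the MA(infinity) weights, this gives
  gamma(k) - sum_i phi_i gamma(k-i) = c_k,
  c_k = sigma^2 * sum_{j=k..q} theta_j psi_{j-k}   (c_k = 0 for k > q),
using gamma(-m) = gamma(m).
Pure AR (q = 0): c_0 = sigma^2 = 2, c_k = 0 for k >= 1.
Equations for k = 0 and k = 1 (AR order 1):
  gamma(0) = phi_1 gamma(1) + c_0
  gamma(1) = phi_1 gamma(0) + c_1
Substituting the second into the first: gamma(0) (1 - phi_1^2) = c_0 + phi_1 c_1, so
  gamma(0) = c_0 / (1 - phi_1^2) = 2 / (1 - (-0.378)^2) = 2 / 0.857116 = 2.333406.
  gamma(1) = phi_1 gamma(0) = (-0.378)(2.333406) = -0.882028.
Therefore gamma(1) = -0.8820 (to 4 decimal places).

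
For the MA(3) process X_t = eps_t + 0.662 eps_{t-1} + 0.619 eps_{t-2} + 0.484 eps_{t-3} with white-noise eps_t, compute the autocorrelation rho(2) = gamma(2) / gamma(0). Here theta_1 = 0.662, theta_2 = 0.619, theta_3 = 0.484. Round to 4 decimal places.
\rho(2) = 0.4570

For an MA(q) process with theta_0 = 1, the autocovariance is
  gamma(k) = sigma^2 * sum_{i=0..q-k} theta_i * theta_{i+k},
and rho(k) = gamma(k) / gamma(0). Sigma^2 cancels.
  numerator   = (1)*(0.619) + (0.662)*(0.484) = 0.939408.
  denominator = (1)^2 + (0.662)^2 + (0.619)^2 + (0.484)^2 = 2.055661.
  rho(2) = 0.939408 / 2.055661 = 0.4570.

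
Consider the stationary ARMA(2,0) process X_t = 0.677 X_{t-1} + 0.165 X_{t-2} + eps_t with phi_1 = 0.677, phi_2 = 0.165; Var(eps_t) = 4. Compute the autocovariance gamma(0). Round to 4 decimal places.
\gamma(0) = 12.0008

Multiply the model equation by X_{t-k} and take expectations. With theta_0 = psi_0 = 1 and psi_j the MA(infinity) weights, this gives
  gamma(k) - sum_i phi_i gamma(k-i) = c_k,
  c_k = sigma^2 * sum_{j=k..q} theta_j psi_{j-k}   (c_k = 0 for k > q),
using gamma(-m) = gamma(m).
Pure AR (q = 0): c_0 = sigma^2 = 4, c_k = 0 for k >= 1.
Equations for k = 0, 1, 2 (AR order 2, c_2 = 0):
  (E0) gamma(0) = phi_1 gamma(1) + phi_2 gamma(2) + c_0
  (E1) gamma(1) = phi_1 gamma(0) + phi_2 gamma(1) + c_1
  (E2) gamma(2) = phi_1 gamma(1) + phi_2 gamma(0)
From (E1): gamma(1) = A gamma(0) + B with
  A = phi_1 / (1 - phi_2) = 0.677 / 0.835 = 0.810778,   B = c_1 / (1 - phi_2) = 0 / 0.835 = 0.
Insert (E2) into (E0): gamma(0) (1 - phi_2^2) = phi_1 (1 + phi_2) gamma(1) + c_0.
  phi_1 (1 + phi_2) = (0.677)(1.165) = 0.788705,   1 - phi_2^2 = 0.972775.
Replace gamma(1) by A gamma(0) + B and collect gamma(0):
  gamma(0) [0.972775 - (0.788705)(0.810778)] = c_0 = 4
  gamma(0) * 0.33331 = 4
  gamma(0) = 4 / 0.33331 = 12.00084.
Therefore gamma(0) = 12.0008 (to 4 decimal places).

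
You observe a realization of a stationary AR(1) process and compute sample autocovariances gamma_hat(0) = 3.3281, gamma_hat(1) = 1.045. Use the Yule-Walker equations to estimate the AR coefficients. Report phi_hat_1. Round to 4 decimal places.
\hat\phi_{1} = 0.3140

The Yule-Walker equations for an AR(p) process read, in matrix form,
  Gamma_p phi = r_p,   with   (Gamma_p)_{ij} = gamma(|i - j|),
                       (r_p)_i = gamma(i),   i,j = 1..p.
Substitute the sample gammas (Toeplitz matrix and right-hand side of size 1):
  Gamma_p = [[3.3281]]
  r_p     = [1.045]
With p = 1 this is the single equation gamma(0) phi_1 = gamma(1):
  phi_hat_1 = gamma(1) / gamma(0) = 1.045 / 3.3281 = 0.3140.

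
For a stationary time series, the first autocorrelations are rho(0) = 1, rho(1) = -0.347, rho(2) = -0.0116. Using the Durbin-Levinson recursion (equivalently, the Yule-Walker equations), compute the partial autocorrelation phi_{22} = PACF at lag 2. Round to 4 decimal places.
\phi_{22} = -0.1501

The PACF at lag k is phi_{kk}, the last component of the solution
to the Yule-Walker system G_k phi = r_k where
  (G_k)_{ij} = rho(|i - j|), (r_k)_i = rho(i), i,j = 1..k.
Equivalently, Durbin-Levinson gives phi_{kk} iteratively:
  phi_{11} = rho(1)
  phi_{kk} = [rho(k) - sum_{j=1..k-1} phi_{k-1,j} rho(k-j)]
            / [1 - sum_{j=1..k-1} phi_{k-1,j} rho(j)],
  phi_{k,j} = phi_{k-1,j} - phi_{kk} phi_{k-1,k-j},  j = 1..k-1.
Step k = 1:
  phi_11 = rho(1) = -0.347.
Step k = 2:
  phi_22 = [rho(2) - phi_11 rho(1)] / [1 - phi_11 rho(1)] = [-0.0116 - (-0.347)(-0.347)] / [1 - (-0.347)(-0.347)]
         = -0.132009 / 0.879591 = -0.1501.
Therefore phi_{22} = -0.1501.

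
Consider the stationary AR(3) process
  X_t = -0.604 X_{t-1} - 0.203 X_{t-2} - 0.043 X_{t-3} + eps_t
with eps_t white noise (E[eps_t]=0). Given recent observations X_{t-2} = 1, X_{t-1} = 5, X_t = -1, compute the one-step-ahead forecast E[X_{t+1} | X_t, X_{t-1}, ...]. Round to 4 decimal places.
E[X_{t+1} \mid \mathcal F_t] = -0.4540

For an AR(p) model X_t = c + sum_i phi_i X_{t-i} + eps_t, the
one-step-ahead conditional mean is
  E[X_{t+1} | X_t, ...] = c + sum_i phi_i X_{t+1-i}.
Substitute known values:
  E[X_{t+1} | ...] = (-0.604) * (-1) + (-0.203) * (5) + (-0.043) * (1)
                   = -0.4540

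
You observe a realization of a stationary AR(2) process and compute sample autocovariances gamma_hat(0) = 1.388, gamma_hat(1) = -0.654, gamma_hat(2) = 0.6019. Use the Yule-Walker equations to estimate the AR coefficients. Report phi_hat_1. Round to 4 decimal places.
\hat\phi_{1} = -0.3430

The Yule-Walker equations for an AR(p) process read, in matrix form,
  Gamma_p phi = r_p,   with   (Gamma_p)_{ij} = gamma(|i - j|),
                       (r_p)_i = gamma(i),   i,j = 1..p.
Substitute the sample gammas (Toeplitz matrix and right-hand side of size 2):
  Gamma_p = [[1.388, -0.654], [-0.654, 1.388]]
  r_p     = [-0.654, 0.6019]
Written out:
  1.388 phi_1 - 0.654 phi_2 = -0.654
  -0.654 phi_1 + 1.388 phi_2 = 0.6019
Solve by Cramer's rule:
  det = gamma(0)^2 - gamma(1)^2 = (1.388)^2 - (-0.654)^2 = 1.926544 - 0.427716 = 1.498828
  phi_hat_1 = [gamma(1) gamma(0) - gamma(1) gamma(2)] / det = [(-0.654)(1.388) - (-0.654)(0.6019)] / 1.498828 = -0.5141094 / 1.498828 = -0.343
  phi_hat_2 = [gamma(0) gamma(2) - gamma(1)^2] / det = [(1.388)(0.6019) - (-0.654)^2] / 1.498828 = 0.4077212 / 1.498828 = 0.272
So phi_hat = [-0.3430, 0.2720].
Therefore phi_hat_1 = -0.3430.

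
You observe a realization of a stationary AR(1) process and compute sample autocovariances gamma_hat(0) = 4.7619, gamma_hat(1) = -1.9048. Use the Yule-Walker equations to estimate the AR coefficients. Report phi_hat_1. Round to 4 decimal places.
\hat\phi_{1} = -0.4000

The Yule-Walker equations for an AR(p) process read, in matrix form,
  Gamma_p phi = r_p,   with   (Gamma_p)_{ij} = gamma(|i - j|),
                       (r_p)_i = gamma(i),   i,j = 1..p.
Substitute the sample gammas (Toeplitz matrix and right-hand side of size 1):
  Gamma_p = [[4.7619]]
  r_p     = [-1.9048]
With p = 1 this is the single equation gamma(0) phi_1 = gamma(1):
  phi_hat_1 = gamma(1) / gamma(0) = -1.9048 / 4.7619 = -0.4000.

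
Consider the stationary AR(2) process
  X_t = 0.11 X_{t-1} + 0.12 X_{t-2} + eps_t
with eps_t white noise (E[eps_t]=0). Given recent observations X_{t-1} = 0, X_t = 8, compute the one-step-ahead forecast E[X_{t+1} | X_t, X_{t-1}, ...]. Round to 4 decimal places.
E[X_{t+1} \mid \mathcal F_t] = 0.8800

For an AR(p) model X_t = c + sum_i phi_i X_{t-i} + eps_t, the
one-step-ahead conditional mean is
  E[X_{t+1} | X_t, ...] = c + sum_i phi_i X_{t+1-i}.
Substitute known values:
  E[X_{t+1} | ...] = (0.11) * (8) + (0.12) * (0)
                   = 0.8800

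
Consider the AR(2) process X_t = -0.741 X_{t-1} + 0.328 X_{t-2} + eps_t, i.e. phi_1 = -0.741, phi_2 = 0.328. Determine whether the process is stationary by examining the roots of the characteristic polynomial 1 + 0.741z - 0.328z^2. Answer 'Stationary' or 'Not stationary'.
\text{Not stationary}

The AR(p) characteristic polynomial is P(z) = 1 + 0.741z - 0.328z^2.
Stationarity requires all roots to lie outside the unit circle, i.e. |z| > 1 for every root.
Set 1 + (0.741) z + (-0.328) z^2 = 0, i.e. a z^2 + b z + c = 0 with a = -0.328, b = 0.741, c = 1.
Discriminant D = b^2 - 4ac = (0.741)^2 - 4*(-0.328)*1 = 0.549081 - (-1.312) = 1.861081.
D >= 0, so the roots are real: z = (-b +/- sqrt(D)) / (2a) = (-0.741 +/- 1.364214) / (-0.656).
  z_1 = (-0.741 + 1.364214) / (-0.656) = -0.95,   |z_1| = 0.95.
  z_2 = (-0.741 - 1.364214) / (-0.656) = 3.2092,   |z_2| = 3.2092.
Moduli of all roots: 0.9500, 3.2092.
All moduli strictly greater than 1? No.
Verdict: Not stationary.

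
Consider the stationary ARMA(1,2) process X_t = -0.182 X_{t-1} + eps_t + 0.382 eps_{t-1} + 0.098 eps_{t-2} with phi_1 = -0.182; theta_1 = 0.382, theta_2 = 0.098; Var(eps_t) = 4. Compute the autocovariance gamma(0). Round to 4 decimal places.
\gamma(0) = 4.1757

Multiply the model equation by X_{t-k} and take expectations. With theta_0 = psi_0 = 1 and psi_j the MA(infinity) weights, this gives
  gamma(k) - sum_i phi_i gamma(k-i) = c_k,
  c_k = sigma^2 * sum_{j=k..q} theta_j psi_{j-k}   (c_k = 0 for k > q),
using gamma(-m) = gamma(m).
psi-weights needed (psi_j = theta_j + sum_i phi_i psi_{j-i}):
  psi_1 = theta_1 + phi_1 = 0.382 + (-0.182) = 0.2
  psi_2 = theta_2 + phi_1 psi_1 = 0.098 + (-0.182)(0.2) = 0.0616
Right-hand sides:
  c_0 = sigma^2 (1 + theta_1 psi_1 + theta_2 psi_2) = 4 * (1 + (0.382)(0.2) + (0.098)(0.0616)) = 4 * 1.082437 = 4.329747
  c_1 = sigma^2 (theta_1 + theta_2 psi_1) = 4 * (0.382 + (0.098)(0.2)) = 1.6064
  c_2 = sigma^2 theta_2 = 4 * (0.098) = 0.392
Equations for k = 0 and k = 1 (AR order 1):
  gamma(0) = phi_1 gamma(1) + c_0
  gamma(1) = phi_1 gamma(0) + c_1
Substituting the second into the first: gamma(0) (1 - phi_1^2) = c_0 + phi_1 c_1, so
  gamma(0) = (c_0 + phi_1 c_1) / (1 - phi_1^2) = (4.329747 + (-0.182)(1.6064)) / (1 - (-0.182)^2) = 4.037382 / 0.966876 = 4.175698.
Therefore gamma(0) = 4.1757 (to 4 decimal places).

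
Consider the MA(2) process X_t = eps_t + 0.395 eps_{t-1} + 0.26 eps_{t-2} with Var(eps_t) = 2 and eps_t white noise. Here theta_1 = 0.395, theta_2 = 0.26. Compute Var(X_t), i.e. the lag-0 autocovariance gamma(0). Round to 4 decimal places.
\gamma(0) = 2.4473

For an MA(q) process X_t = eps_t + sum_i theta_i eps_{t-i} with
Var(eps_t) = sigma^2, the variance is
  gamma(0) = sigma^2 * (1 + sum_i theta_i^2).
  sum_i theta_i^2 = (0.395)^2 + (0.26)^2 = 0.156025 + 0.0676 = 0.223625.
  gamma(0) = 2 * (1 + 0.223625) = 2 * 1.223625 = 2.44725, which rounds to 2.4473.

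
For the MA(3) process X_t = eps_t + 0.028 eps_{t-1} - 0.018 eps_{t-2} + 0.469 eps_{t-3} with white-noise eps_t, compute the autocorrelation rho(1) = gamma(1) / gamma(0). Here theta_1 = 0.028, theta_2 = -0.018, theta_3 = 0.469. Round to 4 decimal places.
\rho(1) = 0.0156

For an MA(q) process with theta_0 = 1, the autocovariance is
  gamma(k) = sigma^2 * sum_{i=0..q-k} theta_i * theta_{i+k},
and rho(k) = gamma(k) / gamma(0). Sigma^2 cancels.
  numerator   = (1)*(0.028) + (0.028)*(-0.018) + (-0.018)*(0.469) = 0.019054.
  denominator = (1)^2 + (0.028)^2 + (-0.018)^2 + (0.469)^2 = 1.221069.
  rho(1) = 0.019054 / 1.221069 = 0.0156.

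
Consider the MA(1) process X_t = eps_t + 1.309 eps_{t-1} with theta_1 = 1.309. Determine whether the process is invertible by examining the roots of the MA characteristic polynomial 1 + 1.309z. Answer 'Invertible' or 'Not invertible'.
\text{Not invertible}

The MA(q) characteristic polynomial is P(z) = 1 + 1.309z.
Invertibility requires all roots to lie outside the unit circle, i.e. |z| > 1 for every root.
This is linear in z: 1 + (1.309) z = 0  =>  z = -1/(1.309) = -0.763942,  |z| = 0.763942.
Moduli of all roots: 0.7639.
All moduli strictly greater than 1? No.
Verdict: Not invertible.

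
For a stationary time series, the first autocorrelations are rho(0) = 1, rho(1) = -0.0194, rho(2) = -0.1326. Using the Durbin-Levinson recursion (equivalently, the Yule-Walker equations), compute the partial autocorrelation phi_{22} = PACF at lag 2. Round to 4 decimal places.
\phi_{22} = -0.1330

The PACF at lag k is phi_{kk}, the last component of the solution
to the Yule-Walker system G_k phi = r_k where
  (G_k)_{ij} = rho(|i - j|), (r_k)_i = rho(i), i,j = 1..k.
Equivalently, Durbin-Levinson gives phi_{kk} iteratively:
  phi_{11} = rho(1)
  phi_{kk} = [rho(k) - sum_{j=1..k-1} phi_{k-1,j} rho(k-j)]
            / [1 - sum_{j=1..k-1} phi_{k-1,j} rho(j)],
  phi_{k,j} = phi_{k-1,j} - phi_{kk} phi_{k-1,k-j},  j = 1..k-1.
Step k = 1:
  phi_11 = rho(1) = -0.0194.
Step k = 2:
  phi_22 = [rho(2) - phi_11 rho(1)] / [1 - phi_11 rho(1)] = [-0.1326 - (-0.0194)(-0.0194)] / [1 - (-0.0194)(-0.0194)]
         = -0.13297636 / 0.99962364 = -0.133.
Therefore phi_{22} = -0.1330.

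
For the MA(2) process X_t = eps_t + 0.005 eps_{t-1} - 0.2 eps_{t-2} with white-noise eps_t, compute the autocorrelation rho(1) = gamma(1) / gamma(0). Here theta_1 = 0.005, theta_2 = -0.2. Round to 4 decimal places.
\rho(1) = 0.0038

For an MA(q) process with theta_0 = 1, the autocovariance is
  gamma(k) = sigma^2 * sum_{i=0..q-k} theta_i * theta_{i+k},
and rho(k) = gamma(k) / gamma(0). Sigma^2 cancels.
  numerator   = (1)*(0.005) + (0.005)*(-0.2) = 0.004.
  denominator = (1)^2 + (0.005)^2 + (-0.2)^2 = 1.040025.
  rho(1) = 0.004 / 1.040025 = 0.0038.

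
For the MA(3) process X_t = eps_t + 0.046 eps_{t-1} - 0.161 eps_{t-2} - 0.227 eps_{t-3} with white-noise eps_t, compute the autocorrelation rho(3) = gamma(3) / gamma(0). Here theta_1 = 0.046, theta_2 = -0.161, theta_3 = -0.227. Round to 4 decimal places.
\rho(3) = -0.2103

For an MA(q) process with theta_0 = 1, the autocovariance is
  gamma(k) = sigma^2 * sum_{i=0..q-k} theta_i * theta_{i+k},
and rho(k) = gamma(k) / gamma(0). Sigma^2 cancels.
  numerator   = (1)*(-0.227) = -0.227.
  denominator = (1)^2 + (0.046)^2 + (-0.161)^2 + (-0.227)^2 = 1.079566.
  rho(3) = -0.227 / 1.079566 = -0.2103.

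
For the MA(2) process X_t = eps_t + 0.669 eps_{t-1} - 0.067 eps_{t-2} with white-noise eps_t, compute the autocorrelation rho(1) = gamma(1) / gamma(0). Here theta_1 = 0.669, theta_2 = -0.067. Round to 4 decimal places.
\rho(1) = 0.4299

For an MA(q) process with theta_0 = 1, the autocovariance is
  gamma(k) = sigma^2 * sum_{i=0..q-k} theta_i * theta_{i+k},
and rho(k) = gamma(k) / gamma(0). Sigma^2 cancels.
  numerator   = (1)*(0.669) + (0.669)*(-0.067) = 0.624177.
  denominator = (1)^2 + (0.669)^2 + (-0.067)^2 = 1.45205.
  rho(1) = 0.624177 / 1.45205 = 0.4299.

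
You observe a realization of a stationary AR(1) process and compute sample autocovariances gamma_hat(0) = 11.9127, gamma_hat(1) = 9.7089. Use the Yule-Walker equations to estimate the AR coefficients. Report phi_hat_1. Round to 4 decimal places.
\hat\phi_{1} = 0.8150

The Yule-Walker equations for an AR(p) process read, in matrix form,
  Gamma_p phi = r_p,   with   (Gamma_p)_{ij} = gamma(|i - j|),
                       (r_p)_i = gamma(i),   i,j = 1..p.
Substitute the sample gammas (Toeplitz matrix and right-hand side of size 1):
  Gamma_p = [[11.9127]]
  r_p     = [9.7089]
With p = 1 this is the single equation gamma(0) phi_1 = gamma(1):
  phi_hat_1 = gamma(1) / gamma(0) = 9.7089 / 11.9127 = 0.8150.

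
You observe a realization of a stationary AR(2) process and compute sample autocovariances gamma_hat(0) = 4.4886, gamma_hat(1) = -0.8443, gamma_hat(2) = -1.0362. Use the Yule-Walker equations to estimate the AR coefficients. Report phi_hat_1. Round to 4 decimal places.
\hat\phi_{1} = -0.2400

The Yule-Walker equations for an AR(p) process read, in matrix form,
  Gamma_p phi = r_p,   with   (Gamma_p)_{ij} = gamma(|i - j|),
                       (r_p)_i = gamma(i),   i,j = 1..p.
Substitute the sample gammas (Toeplitz matrix and right-hand side of size 2):
  Gamma_p = [[4.4886, -0.8443], [-0.8443, 4.4886]]
  r_p     = [-0.8443, -1.0362]
Written out:
  4.4886 phi_1 - 0.8443 phi_2 = -0.8443
  -0.8443 phi_1 + 4.4886 phi_2 = -1.0362
Solve by Cramer's rule:
  det = gamma(0)^2 - gamma(1)^2 = (4.4886)^2 - (-0.8443)^2 = 20.14752996 - 0.71284249 = 19.43468747
  phi_hat_1 = [gamma(1) gamma(0) - gamma(1) gamma(2)] / det = [(-0.8443)(4.4886) - (-0.8443)(-1.0362)] / 19.43468747 = -4.66458864 / 19.43468747 = -0.24
  phi_hat_2 = [gamma(0) gamma(2) - gamma(1)^2] / det = [(4.4886)(-1.0362) - (-0.8443)^2] / 19.43468747 = -5.36392981 / 19.43468747 = -0.276
So phi_hat = [-0.2400, -0.2760].
Therefore phi_hat_1 = -0.2400.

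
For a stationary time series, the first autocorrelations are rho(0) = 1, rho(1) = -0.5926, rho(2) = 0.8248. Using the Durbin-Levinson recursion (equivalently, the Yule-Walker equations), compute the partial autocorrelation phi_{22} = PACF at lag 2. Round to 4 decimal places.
\phi_{22} = 0.7300

The PACF at lag k is phi_{kk}, the last component of the solution
to the Yule-Walker system G_k phi = r_k where
  (G_k)_{ij} = rho(|i - j|), (r_k)_i = rho(i), i,j = 1..k.
Equivalently, Durbin-Levinson gives phi_{kk} iteratively:
  phi_{11} = rho(1)
  phi_{kk} = [rho(k) - sum_{j=1..k-1} phi_{k-1,j} rho(k-j)]
            / [1 - sum_{j=1..k-1} phi_{k-1,j} rho(j)],
  phi_{k,j} = phi_{k-1,j} - phi_{kk} phi_{k-1,k-j},  j = 1..k-1.
Step k = 1:
  phi_11 = rho(1) = -0.5926.
Step k = 2:
  phi_22 = [rho(2) - phi_11 rho(1)] / [1 - phi_11 rho(1)] = [0.8248 - (-0.5926)(-0.5926)] / [1 - (-0.5926)(-0.5926)]
         = 0.47362524 / 0.64882524 = 0.73.
Therefore phi_{22} = 0.7300.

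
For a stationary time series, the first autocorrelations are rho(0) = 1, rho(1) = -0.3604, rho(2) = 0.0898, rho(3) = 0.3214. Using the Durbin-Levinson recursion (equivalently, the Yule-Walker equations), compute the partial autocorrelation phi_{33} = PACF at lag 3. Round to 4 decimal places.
\phi_{33} = 0.3900

The PACF at lag k is phi_{kk}, the last component of the solution
to the Yule-Walker system G_k phi = r_k where
  (G_k)_{ij} = rho(|i - j|), (r_k)_i = rho(i), i,j = 1..k.
Equivalently, Durbin-Levinson gives phi_{kk} iteratively:
  phi_{11} = rho(1)
  phi_{kk} = [rho(k) - sum_{j=1..k-1} phi_{k-1,j} rho(k-j)]
            / [1 - sum_{j=1..k-1} phi_{k-1,j} rho(j)],
  phi_{k,j} = phi_{k-1,j} - phi_{kk} phi_{k-1,k-j},  j = 1..k-1.
Step k = 1:
  phi_11 = rho(1) = -0.3604.
Step k = 2:
  phi_22 = [rho(2) - phi_11 rho(1)] / [1 - phi_11 rho(1)] = [0.0898 - (-0.3604)(-0.3604)] / [1 - (-0.3604)(-0.3604)]
         = -0.04008816 / 0.87011184 = -0.046072.
  Update: phi_21 = phi_11 - phi_22 phi_11 = -0.3604 - (-0.046072)(-0.3604) = -0.377005.
Step k = 3:
  phi_33 = [rho(3) - phi_21 rho(2) - phi_22 rho(1)] / [1 - phi_21 rho(1) - phi_22 rho(2)]
    numerator   = 0.3214 - (-0.377005)(0.0898) - (-0.046072)(-0.3604) = 0.3386505
    denominator = 1 - (-0.377005)(-0.3604) - (-0.046072)(0.0898) = 0.86826488
  phi_33 = 0.3386505 / 0.86826488 = 0.39.
Therefore phi_{33} = 0.3900.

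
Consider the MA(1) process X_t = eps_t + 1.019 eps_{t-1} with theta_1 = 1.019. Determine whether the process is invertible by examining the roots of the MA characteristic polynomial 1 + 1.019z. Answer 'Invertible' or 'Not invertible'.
\text{Not invertible}

The MA(q) characteristic polynomial is P(z) = 1 + 1.019z.
Invertibility requires all roots to lie outside the unit circle, i.e. |z| > 1 for every root.
This is linear in z: 1 + (1.019) z = 0  =>  z = -1/(1.019) = -0.981354,  |z| = 0.981354.
Moduli of all roots: 0.9814.
All moduli strictly greater than 1? No.
Verdict: Not invertible.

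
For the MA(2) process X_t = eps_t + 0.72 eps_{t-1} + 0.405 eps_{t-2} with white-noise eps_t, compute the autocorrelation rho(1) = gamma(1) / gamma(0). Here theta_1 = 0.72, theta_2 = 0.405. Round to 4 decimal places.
\rho(1) = 0.6013

For an MA(q) process with theta_0 = 1, the autocovariance is
  gamma(k) = sigma^2 * sum_{i=0..q-k} theta_i * theta_{i+k},
and rho(k) = gamma(k) / gamma(0). Sigma^2 cancels.
  numerator   = (1)*(0.72) + (0.72)*(0.405) = 1.0116.
  denominator = (1)^2 + (0.72)^2 + (0.405)^2 = 1.682425.
  rho(1) = 1.0116 / 1.682425 = 0.6013.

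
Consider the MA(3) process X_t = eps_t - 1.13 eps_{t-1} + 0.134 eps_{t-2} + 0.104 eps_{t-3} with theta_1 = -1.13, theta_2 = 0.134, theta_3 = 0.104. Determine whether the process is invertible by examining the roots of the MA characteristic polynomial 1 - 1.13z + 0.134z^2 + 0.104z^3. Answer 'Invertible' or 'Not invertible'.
\text{Invertible}

The MA(q) characteristic polynomial is P(z) = 1 - 1.13z + 0.134z^2 + 0.104z^3.
Invertibility requires all roots to lie outside the unit circle, i.e. |z| > 1 for every root.
Degree 3: look for a simple real root z0 first, then factor out (1 - z/z0) and solve the remaining quadratic.
Testing z0 = 1.25: P(1.25) = 1 + (-1.13)(1.25) + (0.134)(1.25)^2 + (0.104)(1.25)^3
  = 1 + (-1.4125) + (0.209375) + (0.203125) = 0.  So z_0 = 1.25 is a root, |z_0| = 1.25.
Divide out the factor (1 - 0.8 z) = (1 - z/z0) (since 1/z0 = 0.8):
  P(z) = (1 - 0.8 z)(1 + (-0.33) z + (-0.13) z^2)
  [check: z-coef -0.33 - (0.8) = -1.13; z^2-coef -0.13 - (0.8)(-0.33) = 0.134; z^3-coef -(0.8)(-0.13) = 0.104.]
Remaining roots from the quadratic factor 1 + (-0.33) z + (-0.13) z^2:
  Set 1 + (-0.33) z + (-0.13) z^2 = 0, i.e. a z^2 + b z + c = 0 with a = -0.13, b = -0.33, c = 1.
  Discriminant D = b^2 - 4ac = (-0.33)^2 - 4*(-0.13)*1 = 0.1089 - (-0.52) = 0.6289.
  D >= 0, so the roots are real: z = (-b +/- sqrt(D)) / (2a) = (0.33 +/- 0.793032) / (-0.26).
    z_1 = (0.33 + 0.793032) / (-0.26) = -4.3194,   |z_1| = 4.3194.
    z_2 = (0.33 - 0.793032) / (-0.26) = 1.7809,   |z_2| = 1.7809.
Moduli of all roots: 1.2500, 4.3194, 1.7809.
All moduli strictly greater than 1? Yes.
Verdict: Invertible.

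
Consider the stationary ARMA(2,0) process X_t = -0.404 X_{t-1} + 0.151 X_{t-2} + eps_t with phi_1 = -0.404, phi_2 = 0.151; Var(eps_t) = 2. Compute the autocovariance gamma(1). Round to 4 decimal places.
\gamma(1) = -1.2590

Multiply the model equation by X_{t-k} and take expectations. With theta_0 = psi_0 = 1 and psi_j the MA(infinity) weights, this gives
  gamma(k) - sum_i phi_i gamma(k-i) = c_k,
  c_k = sigma^2 * sum_{j=k..q} theta_j psi_{j-k}   (c_k = 0 for k > q),
using gamma(-m) = gamma(m).
Pure AR (q = 0): c_0 = sigma^2 = 2, c_k = 0 for k >= 1.
Equations for k = 0, 1, 2 (AR order 2, c_2 = 0):
  (E0) gamma(0) = phi_1 gamma(1) + phi_2 gamma(2) + c_0
  (E1) gamma(1) = phi_1 gamma(0) + phi_2 gamma(1) + c_1
  (E2) gamma(2) = phi_1 gamma(1) + phi_2 gamma(0)
From (E1): gamma(1) = A gamma(0) + B with
  A = phi_1 / (1 - phi_2) = -0.404 / 0.849 = -0.475854,   B = c_1 / (1 - phi_2) = 0 / 0.849 = 0.
Insert (E2) into (E0): gamma(0) (1 - phi_2^2) = phi_1 (1 + phi_2) gamma(1) + c_0.
  phi_1 (1 + phi_2) = (-0.404)(1.151) = -0.465004,   1 - phi_2^2 = 0.977199.
Replace gamma(1) by A gamma(0) + B and collect gamma(0):
  gamma(0) [0.977199 - (-0.465004)(-0.475854)] = c_0 = 2
  gamma(0) * 0.755925 = 2
  gamma(0) = 2 / 0.755925 = 2.645765.
  gamma(1) = A gamma(0) = (-0.475854)(2.645765) = -1.258998.
Therefore gamma(1) = -1.2590 (to 4 decimal places).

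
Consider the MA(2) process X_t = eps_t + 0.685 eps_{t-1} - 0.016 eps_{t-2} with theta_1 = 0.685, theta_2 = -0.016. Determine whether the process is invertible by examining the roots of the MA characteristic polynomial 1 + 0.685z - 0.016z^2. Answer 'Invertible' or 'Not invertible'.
\text{Invertible}

The MA(q) characteristic polynomial is P(z) = 1 + 0.685z - 0.016z^2.
Invertibility requires all roots to lie outside the unit circle, i.e. |z| > 1 for every root.
Set 1 + (0.685) z + (-0.016) z^2 = 0, i.e. a z^2 + b z + c = 0 with a = -0.016, b = 0.685, c = 1.
Discriminant D = b^2 - 4ac = (0.685)^2 - 4*(-0.016)*1 = 0.469225 - (-0.064) = 0.533225.
D >= 0, so the roots are real: z = (-b +/- sqrt(D)) / (2a) = (-0.685 +/- 0.730223) / (-0.032).
  z_1 = (-0.685 + 0.730223) / (-0.032) = -1.4132,   |z_1| = 1.4132.
  z_2 = (-0.685 - 0.730223) / (-0.032) = 44.2257,   |z_2| = 44.2257.
Moduli of all roots: 1.4132, 44.2257.
All moduli strictly greater than 1? Yes.
Verdict: Invertible.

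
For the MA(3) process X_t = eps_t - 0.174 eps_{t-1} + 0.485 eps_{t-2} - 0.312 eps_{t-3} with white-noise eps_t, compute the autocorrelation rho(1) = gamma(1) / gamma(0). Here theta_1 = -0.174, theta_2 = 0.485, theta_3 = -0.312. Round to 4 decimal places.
\rho(1) = -0.3006

For an MA(q) process with theta_0 = 1, the autocovariance is
  gamma(k) = sigma^2 * sum_{i=0..q-k} theta_i * theta_{i+k},
and rho(k) = gamma(k) / gamma(0). Sigma^2 cancels.
  numerator   = (1)*(-0.174) + (-0.174)*(0.485) + (0.485)*(-0.312) = -0.40971.
  denominator = (1)^2 + (-0.174)^2 + (0.485)^2 + (-0.312)^2 = 1.362845.
  rho(1) = -0.40971 / 1.362845 = -0.3006.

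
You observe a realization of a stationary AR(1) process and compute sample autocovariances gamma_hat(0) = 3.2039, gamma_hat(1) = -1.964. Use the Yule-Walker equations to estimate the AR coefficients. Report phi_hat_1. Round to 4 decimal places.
\hat\phi_{1} = -0.6130

The Yule-Walker equations for an AR(p) process read, in matrix form,
  Gamma_p phi = r_p,   with   (Gamma_p)_{ij} = gamma(|i - j|),
                       (r_p)_i = gamma(i),   i,j = 1..p.
Substitute the sample gammas (Toeplitz matrix and right-hand side of size 1):
  Gamma_p = [[3.2039]]
  r_p     = [-1.964]
With p = 1 this is the single equation gamma(0) phi_1 = gamma(1):
  phi_hat_1 = gamma(1) / gamma(0) = -1.964 / 3.2039 = -0.6130.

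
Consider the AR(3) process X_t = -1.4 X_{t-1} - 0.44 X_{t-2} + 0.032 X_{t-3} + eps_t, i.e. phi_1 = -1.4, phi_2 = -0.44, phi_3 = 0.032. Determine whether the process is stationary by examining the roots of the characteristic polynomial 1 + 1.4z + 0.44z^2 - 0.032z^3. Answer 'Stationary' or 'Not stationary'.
\text{Stationary}

The AR(p) characteristic polynomial is P(z) = 1 + 1.4z + 0.44z^2 - 0.032z^3.
Stationarity requires all roots to lie outside the unit circle, i.e. |z| > 1 for every root.
Degree 3: look for a simple real root z0 first, then factor out (1 - z/z0) and solve the remaining quadratic.
Testing z0 = -1.25: P(-1.25) = 1 + (1.4)(-1.25) + (0.44)(-1.25)^2 + (-0.032)(-1.25)^3
  = 1 + (-1.75) + (0.6875) + (0.0625) = 0.  So z_0 = -1.25 is a root, |z_0| = 1.25.
Divide out the factor (1 + 0.8 z) = (1 - z/z0) (since 1/z0 = -0.8):
  P(z) = (1 + 0.8 z)(1 + (0.6) z + (-0.04) z^2)
  [check: z-coef 0.6 - (-0.8) = 1.4; z^2-coef -0.04 - (-0.8)(0.6) = 0.44; z^3-coef -(-0.8)(-0.04) = -0.032.]
Remaining roots from the quadratic factor 1 + (0.6) z + (-0.04) z^2:
  Set 1 + (0.6) z + (-0.04) z^2 = 0, i.e. a z^2 + b z + c = 0 with a = -0.04, b = 0.6, c = 1.
  Discriminant D = b^2 - 4ac = (0.6)^2 - 4*(-0.04)*1 = 0.36 - (-0.16) = 0.52.
  D >= 0, so the roots are real: z = (-b +/- sqrt(D)) / (2a) = (-0.6 +/- 0.72111) / (-0.08).
    z_1 = (-0.6 + 0.72111) / (-0.08) = -1.5139,   |z_1| = 1.5139.
    z_2 = (-0.6 - 0.72111) / (-0.08) = 16.5139,   |z_2| = 16.5139.
Moduli of all roots: 1.2500, 1.5139, 16.5139.
All moduli strictly greater than 1? Yes.
Verdict: Stationary.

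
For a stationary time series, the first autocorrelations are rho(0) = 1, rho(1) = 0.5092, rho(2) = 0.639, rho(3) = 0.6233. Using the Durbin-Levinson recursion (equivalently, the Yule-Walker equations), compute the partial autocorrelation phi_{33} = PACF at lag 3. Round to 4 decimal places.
\phi_{33} = 0.3730

The PACF at lag k is phi_{kk}, the last component of the solution
to the Yule-Walker system G_k phi = r_k where
  (G_k)_{ij} = rho(|i - j|), (r_k)_i = rho(i), i,j = 1..k.
Equivalently, Durbin-Levinson gives phi_{kk} iteratively:
  phi_{11} = rho(1)
  phi_{kk} = [rho(k) - sum_{j=1..k-1} phi_{k-1,j} rho(k-j)]
            / [1 - sum_{j=1..k-1} phi_{k-1,j} rho(j)],
  phi_{k,j} = phi_{k-1,j} - phi_{kk} phi_{k-1,k-j},  j = 1..k-1.
Step k = 1:
  phi_11 = rho(1) = 0.5092.
Step k = 2:
  phi_22 = [rho(2) - phi_11 rho(1)] / [1 - phi_11 rho(1)] = [0.639 - (0.5092)(0.5092)] / [1 - (0.5092)(0.5092)]
         = 0.37971536 / 0.74071536 = 0.512633.
  Update: phi_21 = phi_11 - phi_22 phi_11 = 0.5092 - (0.512633)(0.5092) = 0.248167.
Step k = 3:
  phi_33 = [rho(3) - phi_21 rho(2) - phi_22 rho(1)] / [1 - phi_21 rho(1) - phi_22 rho(2)]
    numerator   = 0.6233 - (0.248167)(0.639) - (0.512633)(0.5092) = 0.20368833
    denominator = 1 - (0.248167)(0.5092) - (0.512633)(0.639) = 0.54606062
  phi_33 = 0.20368833 / 0.54606062 = 0.373.
Therefore phi_{33} = 0.3730.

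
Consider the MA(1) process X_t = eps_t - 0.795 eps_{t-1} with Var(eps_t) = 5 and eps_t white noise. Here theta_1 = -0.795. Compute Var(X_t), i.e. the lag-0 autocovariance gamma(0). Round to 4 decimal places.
\gamma(0) = 8.1601

For an MA(q) process X_t = eps_t + sum_i theta_i eps_{t-i} with
Var(eps_t) = sigma^2, the variance is
  gamma(0) = sigma^2 * (1 + sum_i theta_i^2).
  sum_i theta_i^2 = (-0.795)^2 = 0.632025.
  gamma(0) = 5 * (1 + 0.632025) = 5 * 1.632025 = 8.160125, which rounds to 8.1601.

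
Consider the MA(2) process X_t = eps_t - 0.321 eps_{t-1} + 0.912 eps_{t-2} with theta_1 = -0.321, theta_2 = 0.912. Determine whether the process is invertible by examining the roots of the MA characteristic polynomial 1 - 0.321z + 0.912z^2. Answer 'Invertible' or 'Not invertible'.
\text{Invertible}

The MA(q) characteristic polynomial is P(z) = 1 - 0.321z + 0.912z^2.
Invertibility requires all roots to lie outside the unit circle, i.e. |z| > 1 for every root.
Set 1 + (-0.321) z + (0.912) z^2 = 0, i.e. a z^2 + b z + c = 0 with a = 0.912, b = -0.321, c = 1.
Discriminant D = b^2 - 4ac = (-0.321)^2 - 4*(0.912)*1 = 0.103041 - (3.648) = -3.544959.
D < 0, so the roots are the complex-conjugate pair z = (-b +/- i sqrt(-D)) / (2a) = 0.176 +/- 1.0322i.
For a conjugate pair |z|^2 = z * conj(z) = (product of roots) = c/a = 1/(0.912) = 1.096491, so |z| = sqrt(1.096491) = 1.0471 for both roots.
Moduli of all roots: 1.0471, 1.0471.
All moduli strictly greater than 1? Yes.
Verdict: Invertible.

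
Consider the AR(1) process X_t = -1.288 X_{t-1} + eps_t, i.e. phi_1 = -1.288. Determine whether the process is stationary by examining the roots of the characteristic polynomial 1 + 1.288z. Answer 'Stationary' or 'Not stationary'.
\text{Not stationary}

The AR(p) characteristic polynomial is P(z) = 1 + 1.288z.
Stationarity requires all roots to lie outside the unit circle, i.e. |z| > 1 for every root.
This is linear in z: 1 + (1.288) z = 0  =>  z = -1/(1.288) = -0.776398,  |z| = 0.776398.
Moduli of all roots: 0.7764.
All moduli strictly greater than 1? No.
Verdict: Not stationary.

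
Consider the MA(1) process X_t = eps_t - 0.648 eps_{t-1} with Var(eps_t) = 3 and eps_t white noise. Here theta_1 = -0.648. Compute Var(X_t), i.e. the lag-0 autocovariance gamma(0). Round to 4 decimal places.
\gamma(0) = 4.2597

For an MA(q) process X_t = eps_t + sum_i theta_i eps_{t-i} with
Var(eps_t) = sigma^2, the variance is
  gamma(0) = sigma^2 * (1 + sum_i theta_i^2).
  sum_i theta_i^2 = (-0.648)^2 = 0.419904.
  gamma(0) = 3 * (1 + 0.419904) = 3 * 1.419904 = 4.259712, which rounds to 4.2597.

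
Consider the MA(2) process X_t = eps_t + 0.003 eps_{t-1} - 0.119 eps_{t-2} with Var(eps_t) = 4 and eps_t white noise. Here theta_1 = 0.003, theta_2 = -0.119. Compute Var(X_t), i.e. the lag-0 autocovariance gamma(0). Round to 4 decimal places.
\gamma(0) = 4.0567

For an MA(q) process X_t = eps_t + sum_i theta_i eps_{t-i} with
Var(eps_t) = sigma^2, the variance is
  gamma(0) = sigma^2 * (1 + sum_i theta_i^2).
  sum_i theta_i^2 = (0.003)^2 + (-0.119)^2 = 0.000009 + 0.014161 = 0.01417.
  gamma(0) = 4 * (1 + 0.01417) = 4 * 1.01417 = 4.05668, which rounds to 4.0567.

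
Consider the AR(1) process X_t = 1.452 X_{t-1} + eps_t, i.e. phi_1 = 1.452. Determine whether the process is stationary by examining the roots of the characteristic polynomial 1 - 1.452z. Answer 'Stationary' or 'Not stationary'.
\text{Not stationary}

The AR(p) characteristic polynomial is P(z) = 1 - 1.452z.
Stationarity requires all roots to lie outside the unit circle, i.e. |z| > 1 for every root.
This is linear in z: 1 + (-1.452) z = 0  =>  z = -1/(-1.452) = 0.688705,  |z| = 0.688705.
Moduli of all roots: 0.6887.
All moduli strictly greater than 1? No.
Verdict: Not stationary.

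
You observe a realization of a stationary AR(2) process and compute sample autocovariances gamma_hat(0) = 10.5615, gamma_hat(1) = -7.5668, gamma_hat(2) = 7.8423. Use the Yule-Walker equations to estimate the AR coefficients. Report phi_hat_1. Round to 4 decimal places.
\hat\phi_{1} = -0.3790

The Yule-Walker equations for an AR(p) process read, in matrix form,
  Gamma_p phi = r_p,   with   (Gamma_p)_{ij} = gamma(|i - j|),
                       (r_p)_i = gamma(i),   i,j = 1..p.
Substitute the sample gammas (Toeplitz matrix and right-hand side of size 2):
  Gamma_p = [[10.5615, -7.5668], [-7.5668, 10.5615]]
  r_p     = [-7.5668, 7.8423]
Written out:
  10.5615 phi_1 - 7.5668 phi_2 = -7.5668
  -7.5668 phi_1 + 10.5615 phi_2 = 7.8423
Solve by Cramer's rule:
  det = gamma(0)^2 - gamma(1)^2 = (10.5615)^2 - (-7.5668)^2 = 111.54528225 - 57.25646224 = 54.28882001
  phi_hat_1 = [gamma(1) gamma(0) - gamma(1) gamma(2)] / det = [(-7.5668)(10.5615) - (-7.5668)(7.8423)] / 54.28882001 = -20.57564256 / 54.28882001 = -0.379
  phi_hat_2 = [gamma(0) gamma(2) - gamma(1)^2] / det = [(10.5615)(7.8423) - (-7.5668)^2] / 54.28882001 = 25.56998921 / 54.28882001 = 0.471
So phi_hat = [-0.3790, 0.4710].
Therefore phi_hat_1 = -0.3790.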